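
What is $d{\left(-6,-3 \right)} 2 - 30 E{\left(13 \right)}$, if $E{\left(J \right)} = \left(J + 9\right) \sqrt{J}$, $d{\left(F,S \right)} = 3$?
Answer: $6 - 660 \sqrt{13} \approx -2373.7$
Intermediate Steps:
$E{\left(J \right)} = \sqrt{J} \left(9 + J\right)$ ($E{\left(J \right)} = \left(9 + J\right) \sqrt{J} = \sqrt{J} \left(9 + J\right)$)
$d{\left(-6,-3 \right)} 2 - 30 E{\left(13 \right)} = 3 \cdot 2 - 30 \sqrt{13} \left(9 + 13\right) = 6 - 30 \sqrt{13} \cdot 22 = 6 - 30 \cdot 22 \sqrt{13} = 6 - 660 \sqrt{13}$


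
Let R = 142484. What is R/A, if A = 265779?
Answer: 142484/265779 ≈ 0.53610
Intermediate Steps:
R/A = 142484/265779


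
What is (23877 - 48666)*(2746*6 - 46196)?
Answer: 736729080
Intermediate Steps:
(23877 - 48666)*(2746*6 - 46196) = -24789*(16476 - 46196) = -24789*(-29720) = 736729080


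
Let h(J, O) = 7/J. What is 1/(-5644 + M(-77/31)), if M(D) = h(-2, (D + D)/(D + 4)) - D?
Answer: -62/349991 ≈ -0.00017715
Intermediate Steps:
M(D) = -7/2 - D (M(D) = 7/(-2) - D = 7*(-½) - D = -7/2 - D)
1/(-5644 + M(-77/31)) = 1/(-5644 + (-7/2 - (-77)/31)) = 1/(-5644 + (-7/2 - 1*(-77/31))) = 1/(-5644 + (-7/2 + 77/31)) = 1/(-5644 - 63/62) = 1/(-349991/62) = -62/349991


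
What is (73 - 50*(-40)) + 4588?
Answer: 6661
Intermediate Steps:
(73 - 50*(-40)) + 4588 = (73 + 2000) + 4588 = 2073 + 4588 = 6661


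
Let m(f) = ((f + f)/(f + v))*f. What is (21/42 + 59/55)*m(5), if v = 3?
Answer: 865/88 ≈ 9.8295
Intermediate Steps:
m(f) = 2*f²/(3 + f) (m(f) = ((f + f)/(f + 3))*f = ((2*f)/(3 + f))*f = (2*f/(3 + f))*f = 2*f²/(3 + f))
(21/42 + 59/55)*m(5) = (21/42 + 59/55)*(2*5²/(3 + 5)) = (21*(1/42) + 59*(1/55))*(2*25/8) = (½ + 59/55)*(2*25*(⅛)) = (173/110)*(25/4) = 865/88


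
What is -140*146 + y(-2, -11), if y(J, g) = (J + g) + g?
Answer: -20464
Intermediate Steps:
y(J, g) = J + 2*g
-140*146 + y(-2, -11) = -140*146 + (-2 + 2*(-11)) = -20440 + (-2 - 22) = -20440 - 24 = -20464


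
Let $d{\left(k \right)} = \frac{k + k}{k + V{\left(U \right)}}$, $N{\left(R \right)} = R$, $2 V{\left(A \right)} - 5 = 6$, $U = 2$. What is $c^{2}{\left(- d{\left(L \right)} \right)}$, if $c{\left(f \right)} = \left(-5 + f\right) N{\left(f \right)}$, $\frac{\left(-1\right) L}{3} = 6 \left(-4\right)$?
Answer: $\frac{93724148736}{577200625} \approx 162.38$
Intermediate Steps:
$V{\left(A \right)} = \frac{11}{2}$ ($V{\left(A \right)} = \frac{5}{2} + \frac{1}{2} \cdot 6 = \frac{5}{2} + 3 = \frac{11}{2}$)
$L = 72$ ($L = - 3 \cdot 6 \left(-4\right) = \left(-3\right) \left(-24\right) = 72$)
$d{\left(k \right)} = \frac{2 k}{\frac{11}{2} + k}$ ($d{\left(k \right)} = \frac{k + k}{k + \frac{11}{2}} = \frac{2 k}{\frac{11}{2} + k}$)
$c{\left(f \right)} = f \left(-5 + f\right)$ ($c{\left(f \right)} = \left(-5 + f\right) f = f \left(-5 + f\right)$)
$c^{2}{\left(- d{\left(L \right)} \right)} = \left(- \frac{4 \cdot 72}{11 + 2 \cdot 72} \left(-5 - 4 \cdot 72 \frac{1}{11 + 2 \cdot 72}\right)\right)^{2} = \left(- \frac{4 \cdot 72}{11 + 144} \left(-5 - 4 \cdot 72 \frac{1}{11 + 144}\right)\right)^{2} = \left(- \frac{4 \cdot 72}{155} \left(-5 - 4 \cdot 72 \cdot \frac{1}{155}\right)\right)^{2} = \left(\left(-1\right) \frac{288}{155} \left(-5 - \frac{288}{155}\right)\right)^{2} = \left(- \frac{288 \left(-5 - \frac{288}{155}\right)}{155}\right)^{2} = \left(\left(- \frac{288}{155}\right) \left(- \frac{1063}{155}\right)\right)^{2} = \left(\frac{306144}{24025}\right)^{2} = \frac{93724148736}{577200625}$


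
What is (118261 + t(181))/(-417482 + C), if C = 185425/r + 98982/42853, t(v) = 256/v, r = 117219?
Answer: -107523788722181079/379569689636579771 ≈ -0.28328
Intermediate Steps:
C = 19548588583/5023185807 (C = 185425/117219 + 98982/42853 = 19548588583/5023185807 ≈ 3.8917)
(118261 + t(181))/(-417482 + C) = (118261 + 256/181)/(-417482 + 19548588583/5023185807) = (118261 + 256*(1/181))/(-2097070108489391/5023185807) = (118261 + 256/181)*(-5023185807/2097070108489391) = (21405497/181)*(-5023185807/2097070108489391) = -107523788722181079/379569689636579771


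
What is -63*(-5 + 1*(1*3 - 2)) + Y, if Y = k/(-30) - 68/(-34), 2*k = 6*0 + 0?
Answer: 254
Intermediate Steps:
k = 0 (k = (6*0 + 0)/2 = (0 + 0)/2 = (½)*0 = 0)
Y = 2 (Y = 0/(-30) - 68/(-34) = 0*(-1/30) - 68*(-1/34) = 0 + 2 = 2)
-63*(-5 + 1*(1*3 - 2)) + Y = -63*(-5 + 1*(1*3 - 2)) + 2 = -63*(-5 + 1*(3 - 2)) + 2 = -63*(-5 + 1*1) + 2 = -63*(-5 + 1) + 2 = -63*(-4) + 2 = 252 + 2 = 254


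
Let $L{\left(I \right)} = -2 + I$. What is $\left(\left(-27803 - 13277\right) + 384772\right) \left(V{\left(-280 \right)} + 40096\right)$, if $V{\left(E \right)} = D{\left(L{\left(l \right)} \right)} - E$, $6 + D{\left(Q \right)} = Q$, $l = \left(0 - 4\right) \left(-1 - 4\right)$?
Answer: $13881032496$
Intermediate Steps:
$l = 20$ ($l = \left(-4\right) \left(-5\right) = 20$)
$D{\left(Q \right)} = -6 + Q$
$V{\left(E \right)} = 12 - E$ ($V{\left(E \right)} = \left(-6 + \left(-2 + 20\right)\right) - E = \left(-6 + 18\right) - E = 12 - E$)
$\left(\left(-27803 - 13277\right) + 384772\right) \left(V{\left(-280 \right)} + 40096\right) = \left(\left(-27803 - 13277\right) + 384772\right) \left(\left(12 - -280\right) + 40096\right) = \left(\left(-27803 - 13277\right) + 384772\right) \left(\left(12 + 280\right) + 40096\right) = \left(-41080 + 384772\right) \left(292 + 40096\right) = 343692 \cdot 40388 = 13881032496$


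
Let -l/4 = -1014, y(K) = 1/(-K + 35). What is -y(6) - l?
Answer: -117625/29 ≈ -4056.0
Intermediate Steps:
y(K) = 1/(35 - K)
l = 4056 (l = -4*(-1014) = 4056)
-y(6) - l = -(-1)/(-35 + 6) - 1*4056 = -(-1)/(-29) - 4056 = -(-1)*(-1)/29 - 4056 = -1*1/29 - 4056 = -1/29 - 4056 = -117625/29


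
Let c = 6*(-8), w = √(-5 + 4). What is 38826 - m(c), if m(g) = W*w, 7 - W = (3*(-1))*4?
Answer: 38826 - 19*I ≈ 38826.0 - 19.0*I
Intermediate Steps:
W = 19 (W = 7 - 3*(-1)*4 = 7 - (-3)*4 = 7 - 1*(-12) = 7 + 12 = 19)
w = I (w = √(-1) = I ≈ 1.0*I)
c = -48
m(g) = 19*I
38826 - m(c) = 38826 - 19*I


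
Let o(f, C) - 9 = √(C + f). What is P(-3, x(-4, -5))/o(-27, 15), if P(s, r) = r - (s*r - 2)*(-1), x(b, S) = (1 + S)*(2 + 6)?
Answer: 6 - 4*I*√3/3 ≈ 6.0 - 2.3094*I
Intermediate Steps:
x(b, S) = 8 + 8*S (x(b, S) = (1 + S)*8 = 8 + 8*S)
o(f, C) = 9 + √(C + f)
P(s, r) = -2 + r + r*s (P(s, r) = r - (r*s - 2)*(-1) = r - (-2 + r*s)*(-1) = r - (2 - r*s) = r + (-2 + r*s) = -2 + r + r*s)
P(-3, x(-4, -5))/o(-27, 15) = (-2 + (8 + 8*(-5)) + (8 + 8*(-5))*(-3))/(9 + √(15 - 27)) = (-2 + (8 - 40) + (8 - 40)*(-3))/(9 + √(-12)) = (-2 - 32 - 32*(-3))/(9 + 2*I*√3) = (-2 - 32 + 96)/(9 + 2*I*√3) = 62/(9 + 2*I*√3)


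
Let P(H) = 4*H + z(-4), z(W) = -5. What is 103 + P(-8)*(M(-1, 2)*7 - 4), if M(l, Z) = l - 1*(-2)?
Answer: -8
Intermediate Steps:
M(l, Z) = 2 + l (M(l, Z) = l + 2 = 2 + l)
P(H) = -5 + 4*H (P(H) = 4*H - 5 = -5 + 4*H)
103 + P(-8)*(M(-1, 2)*7 - 4) = 103 + (-5 + 4*(-8))*((2 - 1)*7 - 4) = 103 + (-5 - 32)*(1*7 - 4) = 103 - 37*(7 - 4) = 103 - 37*3 = 103 - 111 = -8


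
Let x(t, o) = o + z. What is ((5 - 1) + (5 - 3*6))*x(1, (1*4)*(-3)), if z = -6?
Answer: 162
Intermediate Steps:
x(t, o) = -6 + o (x(t, o) = o - 6 = -6 + o)
((5 - 1) + (5 - 3*6))*x(1, (1*4)*(-3)) = ((5 - 1) + (5 - 3*6))*(-6 + (1*4)*(-3)) = (4 + (5 - 18))*(-6 + 4*(-3)) = (4 - 13)*(-6 - 12) = -9*(-18) = 162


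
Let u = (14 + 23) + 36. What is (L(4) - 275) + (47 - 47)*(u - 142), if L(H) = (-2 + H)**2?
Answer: -271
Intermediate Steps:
u = 73 (u = 37 + 36 = 73)
(L(4) - 275) + (47 - 47)*(u - 142) = ((-2 + 4)**2 - 275) + (47 - 47)*(73 - 142) = (2**2 - 275) + 0*(-69) = (4 - 275) + 0 = -271 + 0 = -271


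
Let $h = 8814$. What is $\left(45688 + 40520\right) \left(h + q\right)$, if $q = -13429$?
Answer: $-397849920$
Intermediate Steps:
$\left(45688 + 40520\right) \left(h + q\right) = \left(45688 + 40520\right) \left(8814 - 13429\right) = 86208 \left(-4615\right) = -397849920$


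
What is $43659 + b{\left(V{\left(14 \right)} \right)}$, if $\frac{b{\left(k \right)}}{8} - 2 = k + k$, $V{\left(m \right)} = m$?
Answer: $43899$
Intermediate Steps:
$b{\left(k \right)} = 16 + 16 k$ ($b{\left(k \right)} = 16 + 8 \left(k + k\right) = 16 + 8 \cdot 2 k = 16 + 16 k$)
$43659 + b{\left(V{\left(14 \right)} \right)} = 43659 + \left(16 + 16 \cdot 14\right) = 43659 + \left(16 + 224\right) = 43659 + 240 = 43899$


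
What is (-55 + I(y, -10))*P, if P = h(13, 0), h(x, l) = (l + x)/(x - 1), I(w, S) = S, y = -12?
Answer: -845/12 ≈ -70.417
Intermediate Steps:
h(x, l) = (l + x)/(-1 + x)
P = 13/12 (P = (0 + 13)/(-1 + 13) = 13/12 ≈ 1.0833)
(-55 + I(y, -10))*P = (-55 - 10)*(13/12) = -65*13/12 = -845/12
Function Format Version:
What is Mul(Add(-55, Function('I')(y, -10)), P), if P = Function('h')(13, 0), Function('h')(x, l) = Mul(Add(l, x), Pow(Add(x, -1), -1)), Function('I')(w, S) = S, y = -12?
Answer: Rational(-845, 12) ≈ -70.417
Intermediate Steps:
Function('h')(x, l) = Mul(Pow(Add(-1, x), -1), Add(l, x)) (Function('h')(x, l) = Mul(Add(l, x), Pow(Add(-1, x), -1)) = Mul(Pow(Add(-1, x), -1), Add(l, x)))
P = Rational(13, 12) (P = Mul(Pow(Add(-1, 13), -1), Add(0, 13)) = Mul(Pow(12, -1), 13) = Mul(Rational(1, 12), 13) = Rational(13, 12) ≈ 1.0833)
Mul(Add(-55, Function('I')(y, -10)), P) = Mul(Add(-55, -10), Rational(13, 12)) = Mul(-65, Rational(13, 12)) = Rational(-845, 12)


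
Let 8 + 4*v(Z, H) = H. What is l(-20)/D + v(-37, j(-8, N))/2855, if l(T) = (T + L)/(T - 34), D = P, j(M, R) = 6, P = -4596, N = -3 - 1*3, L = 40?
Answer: -8374/88570665 ≈ -9.4546e-5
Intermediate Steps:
N = -6 (N = -3 - 3 = -6)
v(Z, H) = -2 + H/4
D = -4596
l(T) = (40 + T)/(-34 + T) (l(T) = (T + 40)/(T - 34) = (40 + T)/(-34 + T))
l(-20)/D + v(-37, j(-8, N))/2855 = ((40 - 20)/(-34 - 20))/(-4596) + (-2 + (¼)*6)/2855 = (20/(-54))*(-1/4596) + (-2 + 3/2)*(1/2855) = -1/54*20*(-1/4596) - ½*1/2855 = -10/27*(-1/4596) - 1/5710 = 5/62046 - 1/5710 = -8374/88570665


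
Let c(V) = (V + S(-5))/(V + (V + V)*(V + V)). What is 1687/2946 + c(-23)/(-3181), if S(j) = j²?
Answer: 11231758379/19613976018 ≈ 0.57264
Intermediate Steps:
c(V) = (25 + V)/(V + 4*V²) (c(V) = (V + (-5)²)/(V + (V + V)*(V + V)) = (V + 25)/(V + (2*V)*(2*V)) = (25 + V)/(V + 4*V²))
1687/2946 + c(-23)/(-3181) = 1687/2946 + ((25 - 23)/((-23)*(1 + 4*(-23))))/(-3181) = 1687*(1/2946) - 1/23*2/(1 - 92)*(-1/3181) = 1687/2946 - 1/23*2/(-91)*(-1/3181) = 1687/2946 - 1/23*(-1/91)*2*(-1/3181) = 1687/2946 + (2/2093)*(-1/3181) = 1687/2946 - 2/6657833 = 11231758379/19613976018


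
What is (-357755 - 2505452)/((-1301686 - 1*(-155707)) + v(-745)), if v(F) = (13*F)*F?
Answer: -2863207/6069346 ≈ -0.47175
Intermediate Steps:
v(F) = 13*F**2
(-357755 - 2505452)/((-1301686 - 1*(-155707)) + v(-745)) = (-357755 - 2505452)/((-1301686 - 1*(-155707)) + 13*(-745)**2) = -2863207/((-1301686 + 155707) + 13*555025) = -2863207/(-1145979 + 7215325) = -2863207/6069346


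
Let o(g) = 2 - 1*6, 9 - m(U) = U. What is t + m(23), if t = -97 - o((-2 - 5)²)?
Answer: -107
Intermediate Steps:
m(U) = 9 - U
o(g) = -4 (o(g) = 2 - 6 = -4)
t = -93 (t = -97 - 1*(-4) = -97 + 4 = -93)
t + m(23) = -93 + (9 - 1*23) = -93 + (9 - 23) = -93 - 14 = -107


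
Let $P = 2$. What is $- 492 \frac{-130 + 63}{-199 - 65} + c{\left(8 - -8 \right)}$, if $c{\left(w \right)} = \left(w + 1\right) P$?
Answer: $- \frac{1999}{22} \approx -90.864$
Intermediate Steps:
$c{\left(w \right)} = 2 + 2 w$ ($c{\left(w \right)} = \left(w + 1\right) 2 = \left(1 + w\right) 2 = 2 + 2 w$)
$- 492 \frac{-130 + 63}{-199 - 65} + c{\left(8 - -8 \right)} = - 492 \frac{-130 + 63}{-199 - 65} + \left(2 + 2 \left(8 - -8\right)\right) = - 492 \left(- \frac{67}{-264}\right) + \left(2 + 2 \left(8 + 8\right)\right) = - 492 \left(\left(-67\right) \left(- \frac{1}{264}\right)\right) + \left(2 + 2 \cdot 16\right) = \left(-492\right) \frac{67}{264} + \left(2 + 32\right) = - \frac{2747}{22} + 34 = - \frac{1999}{22}$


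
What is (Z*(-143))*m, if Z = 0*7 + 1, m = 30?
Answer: -4290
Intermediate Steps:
Z = 1 (Z = 0 + 1 = 1)
(Z*(-143))*m = (1*(-143))*30 = -143*30 = -4290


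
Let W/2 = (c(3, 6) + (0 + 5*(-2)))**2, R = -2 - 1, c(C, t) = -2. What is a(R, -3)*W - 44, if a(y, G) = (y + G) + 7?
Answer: 244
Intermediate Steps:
R = -3
a(y, G) = 7 + G + y (a(y, G) = (G + y) + 7 = 7 + G + y)
W = 288 (W = 2*(-2 + (0 + 5*(-2)))**2 = 2*(-2 + (0 - 10))**2 = 2*(-2 - 10)**2 = 2*(-12)**2 = 2*144 = 288)
a(R, -3)*W - 44 = (7 - 3 - 3)*288 - 44 = 1*288 - 44 = 288 - 44 = 244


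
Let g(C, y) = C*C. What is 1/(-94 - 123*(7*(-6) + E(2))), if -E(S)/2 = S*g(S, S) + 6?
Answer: 1/8516 ≈ 0.00011743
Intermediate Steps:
g(C, y) = C²
E(S) = -12 - 2*S³ (E(S) = -2*(S*S² + 6) = -2*(S³ + 6) = -2*(6 + S³) = -12 - 2*S³)
1/(-94 - 123*(7*(-6) + E(2))) = 1/(-94 - 123*(7*(-6) + (-12 - 2*2³))) = 1/(-94 - 123*(-42 + (-12 - 2*8))) = 1/(-94 - 123*(-42 + (-12 - 16))) = 1/(-94 - 123*(-42 - 28)) = 1/(-94 - 123*(-70)) = 1/(-94 + 8610) = 1/8516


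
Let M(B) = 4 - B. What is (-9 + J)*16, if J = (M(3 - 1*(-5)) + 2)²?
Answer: -80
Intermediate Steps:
J = 4 (J = ((4 - (3 - 1*(-5))) + 2)² = ((4 - (3 + 5)) + 2)² = ((4 - 1*8) + 2)² = ((4 - 8) + 2)² = (-4 + 2)² = (-2)² = 4)
(-9 + J)*16 = (-9 + 4)*16 = -5*16 = -80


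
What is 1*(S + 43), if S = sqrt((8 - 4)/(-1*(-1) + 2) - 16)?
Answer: 43 + 2*I*sqrt(33)/3 ≈ 43.0 + 3.8297*I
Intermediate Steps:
S = 2*I*sqrt(33)/3 (S = sqrt(4/(1 + 2) - 16) = sqrt(4/3 - 16) = sqrt(-44/3) = 2*I*sqrt(33)/3 ≈ 3.8297*I)
1*(S + 43) = 1*(2*I*sqrt(33)/3 + 43) = 1*(43 + 2*I*sqrt(33)/3) = 43 + 2*I*sqrt(33)/3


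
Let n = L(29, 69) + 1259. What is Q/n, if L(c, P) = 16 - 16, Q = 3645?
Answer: 3645/1259 ≈ 2.8952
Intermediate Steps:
L(c, P) = 0
n = 1259 (n = 0 + 1259 = 1259)
Q/n = 3645/1259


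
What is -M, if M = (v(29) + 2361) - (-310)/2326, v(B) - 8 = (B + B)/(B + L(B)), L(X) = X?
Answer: -2756465/1163 ≈ -2370.1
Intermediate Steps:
v(B) = 9 (v(B) = 8 + (B + B)/(B + B) = 8 + (2*B)/((2*B)) = 8 + (2*B)*(1/(2*B)) = 8 + 1 = 9)
M = 2756465/1163 (M = (9 + 2361) - (-310)/2326 = 2370 - (-310)/2326 = 2370 - 1*(-155/1163) = 2370 + 155/1163 = 2756465/1163 ≈ 2370.1)
-M = -1*2756465/1163 = -2756465/1163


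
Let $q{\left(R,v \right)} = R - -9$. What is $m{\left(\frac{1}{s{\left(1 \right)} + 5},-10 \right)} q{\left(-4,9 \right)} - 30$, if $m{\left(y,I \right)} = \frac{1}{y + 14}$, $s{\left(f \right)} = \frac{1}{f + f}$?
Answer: $- \frac{4625}{156} \approx -29.647$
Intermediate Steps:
$q{\left(R,v \right)} = 9 + R$ ($q{\left(R,v \right)} = R + 9 = 9 + R$)
$s{\left(f \right)} = \frac{1}{2 f}$
$m{\left(y,I \right)} = \frac{1}{14 + y}$
$m{\left(\frac{1}{s{\left(1 \right)} + 5},-10 \right)} q{\left(-4,9 \right)} - 30 = \frac{9 - 4}{14 + \frac{1}{\frac{1}{2 \cdot 1} + 5}} - 30 = \frac{1}{14 + \frac{1}{\frac{1}{2} \cdot 1 + 5}} \cdot 5 - 30 = \frac{1}{14 + \frac{1}{\frac{1}{2} + 5}} \cdot 5 - 30 = \frac{1}{14 + \frac{1}{\frac{11}{2}}} \cdot 5 - 30 = \frac{1}{14 + \frac{2}{11}} \cdot 5 - 30 = \frac{1}{\frac{156}{11}} \cdot 5 - 30 = \frac{11}{156} \cdot 5 - 30 = \frac{55}{156} - 30 = - \frac{4625}{156}$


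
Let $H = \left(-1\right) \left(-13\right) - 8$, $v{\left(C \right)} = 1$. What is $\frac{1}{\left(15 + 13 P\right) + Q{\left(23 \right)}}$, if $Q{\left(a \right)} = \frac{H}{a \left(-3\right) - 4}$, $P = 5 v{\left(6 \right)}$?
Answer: $\frac{73}{5835} \approx 0.012511$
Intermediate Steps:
$P = 5$ ($P = 5 \cdot 1 = 5$)
$H = 5$ ($H = 13 - 8 = 5$)
$Q{\left(a \right)} = \frac{5}{-4 - 3 a}$ ($Q{\left(a \right)} = \frac{5}{a \left(-3\right) - 4} = \frac{5}{- 3 a - 4} = \frac{5}{-4 - 3 a}$)
$\frac{1}{\left(15 + 13 P\right) + Q{\left(23 \right)}} = \frac{1}{\left(15 + 13 \cdot 5\right) - \frac{5}{4 + 3 \cdot 23}} = \frac{1}{\left(15 + 65\right) - \frac{5}{4 + 69}} = \frac{1}{80 - \frac{5}{73}} = \frac{1}{\frac{5835}{73}} = \frac{73}{5835}$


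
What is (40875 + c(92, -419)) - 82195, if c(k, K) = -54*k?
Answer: -46288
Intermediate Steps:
(40875 + c(92, -419)) - 82195 = (40875 - 54*92) - 82195 = (40875 - 4968) - 82195 = 35907 - 82195 = -46288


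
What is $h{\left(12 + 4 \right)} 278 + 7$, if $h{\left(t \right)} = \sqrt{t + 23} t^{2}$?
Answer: $7 + 71168 \sqrt{39} \approx 4.4445 \cdot 10^{5}$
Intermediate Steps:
$h{\left(t \right)} = t^{2} \sqrt{23 + t}$ ($h{\left(t \right)} = \sqrt{23 + t} t^{2} = t^{2} \sqrt{23 + t}$)
$h{\left(12 + 4 \right)} 278 + 7 = \left(12 + 4\right)^{2} \sqrt{23 + \left(12 + 4\right)} 278 + 7 = 16^{2} \sqrt{23 + 16} \cdot 278 + 7 = 256 \sqrt{39} \cdot 278 + 7 = 71168 \sqrt{39} + 7 = 7 + 71168 \sqrt{39}$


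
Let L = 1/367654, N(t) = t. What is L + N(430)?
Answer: 158091221/367654 ≈ 430.00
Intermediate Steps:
L = 1/367654 ≈ 2.7199e-6
L + N(430) = 1/367654 + 430 = 158091221/367654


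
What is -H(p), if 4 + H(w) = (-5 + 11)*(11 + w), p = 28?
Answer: -230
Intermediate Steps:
H(w) = 62 + 6*w (H(w) = -4 + (-5 + 11)*(11 + w) = -4 + 6*(11 + w) = -4 + (66 + 6*w) = 62 + 6*w)
-H(p) = -(62 + 6*28) = -(62 + 168) = -1*230 = -230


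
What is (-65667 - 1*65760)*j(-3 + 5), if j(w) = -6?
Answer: 788562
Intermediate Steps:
(-65667 - 1*65760)*j(-3 + 5) = (-65667 - 1*65760)*(-6) = (-65667 - 65760)*(-6) = -131427*(-6) = 788562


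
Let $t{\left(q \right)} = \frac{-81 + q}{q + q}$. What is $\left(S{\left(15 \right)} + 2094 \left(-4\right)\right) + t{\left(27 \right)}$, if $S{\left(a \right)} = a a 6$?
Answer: $-7027$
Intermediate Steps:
$S{\left(a \right)} = 6 a^{2}$ ($S{\left(a \right)} = a^{2} \cdot 6 = 6 a^{2}$)
$t{\left(q \right)} = \frac{-81 + q}{2 q}$
$\left(S{\left(15 \right)} + 2094 \left(-4\right)\right) + t{\left(27 \right)} = \left(6 \cdot 15^{2} + 2094 \left(-4\right)\right) + \frac{-81 + 27}{2 \cdot 27} = \left(6 \cdot 225 - 8376\right) + \frac{1}{2} \cdot \frac{1}{27} \left(-54\right) = \left(1350 - 8376\right) - 1 = -7026 - 1 = -7027$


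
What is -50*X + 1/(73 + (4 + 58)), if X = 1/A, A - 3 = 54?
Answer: -2231/2565 ≈ -0.86979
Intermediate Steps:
A = 57 (A = 3 + 54 = 57)
X = 1/57 ≈ 0.017544
-50*X + 1/(73 + (4 + 58)) = -50*1/57 + 1/(73 + (4 + 58)) = -50/57 + 1/(73 + 62) = -50/57 + 1/135 = -2231/2565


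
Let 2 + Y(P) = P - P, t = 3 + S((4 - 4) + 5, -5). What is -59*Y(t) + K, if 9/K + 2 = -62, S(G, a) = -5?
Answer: 7543/64 ≈ 117.86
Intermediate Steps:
K = -9/64 (K = 9/(-2 - 62) = 9/(-64) = 9*(-1/64) = -9/64 ≈ -0.14063)
t = -2 (t = 3 - 5 = -2)
Y(P) = -2 (Y(P) = -2 + (P - P) = -2 + 0 = -2)
-59*Y(t) + K = -59*(-2) - 9/64 = 118 - 9/64 = 7543/64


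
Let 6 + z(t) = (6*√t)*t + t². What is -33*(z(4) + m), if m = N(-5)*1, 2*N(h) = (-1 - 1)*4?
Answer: -1782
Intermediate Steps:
z(t) = -6 + t² + 6*t^(3/2) (z(t) = -6 + ((6*√t)*t + t²) = -6 + (6*t^(3/2) + t²) = -6 + (t² + 6*t^(3/2)) = -6 + t² + 6*t^(3/2))
N(h) = -4 (N(h) = ((-1 - 1)*4)/2 = (-2*4)/2 = (½)*(-8) = -4)
m = -4 (m = -4*1 = -4)
-33*(z(4) + m) = -33*((-6 + 4² + 6*4^(3/2)) - 4) = -33*((-6 + 16 + 6*8) - 4) = -33*((-6 + 16 + 48) - 4) = -33*(58 - 4) = -33*54 = -1782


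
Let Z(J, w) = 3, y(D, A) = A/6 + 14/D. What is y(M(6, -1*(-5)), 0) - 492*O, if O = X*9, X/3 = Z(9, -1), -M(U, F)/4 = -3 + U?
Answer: -239119/6 ≈ -39853.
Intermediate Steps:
M(U, F) = 12 - 4*U (M(U, F) = -4*(-3 + U) = 12 - 4*U)
y(D, A) = 14/D + A/6 (y(D, A) = A*(1/6) + 14/D = A/6 + 14/D = 14/D + A/6)
X = 9 (X = 3*3 = 9)
O = 81 (O = 9*9 = 81)
y(M(6, -1*(-5)), 0) - 492*O = (14/(12 - 4*6) + (1/6)*0) - 492*81 = (14/(12 - 24) + 0) - 39852 = (14/(-12) + 0) - 39852 = (14*(-1/12) + 0) - 39852 = (-7/6 + 0) - 39852 = -7/6 - 39852 = -239119/6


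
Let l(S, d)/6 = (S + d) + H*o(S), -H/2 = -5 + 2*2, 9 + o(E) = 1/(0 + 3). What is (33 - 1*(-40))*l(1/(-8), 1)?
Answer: -28835/4 ≈ -7208.8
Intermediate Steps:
o(E) = -26/3 (o(E) = -9 + 1/(0 + 3) = -9 + 1/3 = -9 + ⅓ = -26/3)
H = 2 (H = -2*(-5 + 2*2) = -2*(-5 + 4) = -2*(-1) = 2)
l(S, d) = -104 + 6*S + 6*d (l(S, d) = 6*((S + d) + 2*(-26/3)) = 6*((S + d) - 52/3) = 6*(-52/3 + S + d) = -104 + 6*S + 6*d)
(33 - 1*(-40))*l(1/(-8), 1) = (33 - 1*(-40))*(-104 + 6/(-8) + 6*1) = (33 + 40)*(-104 + 6*(-⅛) + 6) = 73*(-104 - ¾ + 6) = 73*(-395/4) = -28835/4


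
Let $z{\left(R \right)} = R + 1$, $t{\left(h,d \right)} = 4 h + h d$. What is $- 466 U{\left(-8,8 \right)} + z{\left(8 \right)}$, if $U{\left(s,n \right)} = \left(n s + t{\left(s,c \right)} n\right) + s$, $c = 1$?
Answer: $182681$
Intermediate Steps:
$t{\left(h,d \right)} = 4 h + d h$
$z{\left(R \right)} = 1 + R$
$U{\left(s,n \right)} = s + 6 n s$ ($U{\left(s,n \right)} = \left(n s + s \left(4 + 1\right) n\right) + s = \left(n s + s 5 n\right) + s = \left(n s + 5 s n\right) + s = \left(n s + 5 n s\right) + s = 6 n s + s = s + 6 n s$)
$- 466 U{\left(-8,8 \right)} + z{\left(8 \right)} = - 466 \left(- 8 \left(1 + 6 \cdot 8\right)\right) + \left(1 + 8\right) = - 466 \left(- 8 \left(1 + 48\right)\right) + 9 = - 466 \left(\left(-8\right) 49\right) + 9 = \left(-466\right) \left(-392\right) + 9 = 182672 + 9 = 182681$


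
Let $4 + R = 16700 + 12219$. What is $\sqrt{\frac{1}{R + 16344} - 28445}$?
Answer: $\frac{i \sqrt{58266086023786}}{45259} \approx 168.66 i$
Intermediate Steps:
$R = 28915$ ($R = -4 + \left(16700 + 12219\right) = -4 + 28919 = 28915$)
$\sqrt{\frac{1}{R + 16344} - 28445} = \sqrt{\frac{1}{28915 + 16344} - 28445} = \sqrt{\frac{1}{45259} - 28445} = \sqrt{- \frac{1287392254}{45259}} = \frac{i \sqrt{58266086023786}}{45259}$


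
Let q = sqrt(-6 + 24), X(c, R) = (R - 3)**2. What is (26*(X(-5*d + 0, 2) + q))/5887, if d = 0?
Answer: 26/5887 + 78*sqrt(2)/5887 ≈ 0.023154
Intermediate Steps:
X(c, R) = (-3 + R)**2
q = 3*sqrt(2) (q = sqrt(18) = 3*sqrt(2) ≈ 4.2426)
(26*(X(-5*d + 0, 2) + q))/5887 = (26*((-3 + 2)**2 + 3*sqrt(2)))/5887 = (26*((-1)**2 + 3*sqrt(2)))*(1/5887) = (26*(1 + 3*sqrt(2)))*(1/5887) = (26 + 78*sqrt(2))*(1/5887) = 26/5887 + 78*sqrt(2)/5887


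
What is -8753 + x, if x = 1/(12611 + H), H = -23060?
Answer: -91460098/10449 ≈ -8753.0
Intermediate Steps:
x = -1/10449 (x = 1/(12611 - 23060) = 1/(-10449) = -1/10449 ≈ -9.5703e-5)
-8753 + x = -8753 - 1/10449 = -91460098/10449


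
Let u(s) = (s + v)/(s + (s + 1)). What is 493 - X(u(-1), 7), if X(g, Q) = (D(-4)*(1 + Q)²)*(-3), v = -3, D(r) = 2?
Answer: 877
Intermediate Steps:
u(s) = (-3 + s)/(1 + 2*s) (u(s) = (s - 3)/(s + (s + 1)) = (-3 + s)/(s + (1 + s)) = (-3 + s)/(1 + 2*s))
X(g, Q) = -6*(1 + Q)² (X(g, Q) = (2*(1 + Q)²)*(-3) = -6*(1 + Q)²)
493 - X(u(-1), 7) = 493 - (-6)*(1 + 7)² = 493 - (-6)*8² = 493 - (-6)*64 = 493 - 1*(-384) = 493 + 384 = 877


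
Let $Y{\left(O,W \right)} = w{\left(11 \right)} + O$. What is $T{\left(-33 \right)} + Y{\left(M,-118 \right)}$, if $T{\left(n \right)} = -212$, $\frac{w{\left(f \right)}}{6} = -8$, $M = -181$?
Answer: $-441$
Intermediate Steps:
$w{\left(f \right)} = -48$ ($w{\left(f \right)} = 6 \left(-8\right) = -48$)
$Y{\left(O,W \right)} = -48 + O$
$T{\left(-33 \right)} + Y{\left(M,-118 \right)} = -212 - 229 = -441$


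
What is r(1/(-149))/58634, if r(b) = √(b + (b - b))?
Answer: I*√149/8736466 ≈ 1.3972e-6*I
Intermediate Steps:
r(b) = √b (r(b) = √(b + 0) = √b)
r(1/(-149))/58634 = √(1/(-149))/58634 = √(-1/149)*(1/58634) = (I*√149/149)*(1/58634) = I*√149/8736466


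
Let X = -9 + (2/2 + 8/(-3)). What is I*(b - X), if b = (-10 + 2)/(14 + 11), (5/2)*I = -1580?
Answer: -490432/75 ≈ -6539.1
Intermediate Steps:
I = -632 (I = (⅖)*(-1580) = -632)
b = -8/25 ≈ -0.32000
X = -32/3 (X = -9 + (2*(½) + 8*(-⅓)) = -9 + (1 - 8/3) = -9 - 5/3 = -32/3 ≈ -10.667)
I*(b - X) = -632*(-8/25 - 1*(-32/3)) = -632*(-8/25 + 32/3) = -632*776/75 = -490432/75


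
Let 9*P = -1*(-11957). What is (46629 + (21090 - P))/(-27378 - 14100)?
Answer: -298757/186651 ≈ -1.6006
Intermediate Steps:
P = 11957/9 (P = (-1*(-11957))/9 = (⅑)*11957 = 11957/9 ≈ 1328.6)
(46629 + (21090 - P))/(-27378 - 14100) = (46629 + (21090 - 1*11957/9))/(-27378 - 14100) = (46629 + (21090 - 11957/9))/(-41478) = (46629 + 177853/9)*(-1/41478) = (597514/9)*(-1/41478) = -298757/186651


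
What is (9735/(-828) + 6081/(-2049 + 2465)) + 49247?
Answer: 1413667997/28704 ≈ 49250.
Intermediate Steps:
(9735/(-828) + 6081/(-2049 + 2465)) + 49247 = (9735*(-1/828) + 6081/416) + 49247 = (-3245/276 + 6081*(1/416)) + 49247 = (-3245/276 + 6081/416) + 49247 = 82109/28704 + 49247 = 1413667997/28704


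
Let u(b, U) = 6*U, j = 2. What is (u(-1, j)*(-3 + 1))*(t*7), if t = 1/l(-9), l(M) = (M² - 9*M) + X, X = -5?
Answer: -168/157 ≈ -1.0701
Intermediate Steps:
l(M) = -5 + M² - 9*M (l(M) = (M² - 9*M) - 5 = -5 + M² - 9*M)
t = 1/157 (t = 1/(-5 + (-9)² - 9*(-9)) = 1/(-5 + 81 + 81) = 1/157 ≈ 0.0063694)
(u(-1, j)*(-3 + 1))*(t*7) = ((6*2)*(-3 + 1))*((1/157)*7) = (12*(-2))*(7/157) = -24*7/157 = -168/157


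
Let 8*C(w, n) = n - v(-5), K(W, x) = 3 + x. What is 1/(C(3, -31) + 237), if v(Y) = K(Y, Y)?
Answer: 8/1867 ≈ 0.0042849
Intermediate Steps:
v(Y) = 3 + Y
C(w, n) = 1/4 + n/8 (C(w, n) = (n - (3 - 5))/8 = (n - 1*(-2))/8 = (n + 2)/8 = (2 + n)/8 = 1/4 + n/8)
1/(C(3, -31) + 237) = 1/((1/4 + (1/8)*(-31)) + 237) = 1/((1/4 - 31/8) + 237) = 1/(-29/8 + 237) = 1/(1867/8) = 8/1867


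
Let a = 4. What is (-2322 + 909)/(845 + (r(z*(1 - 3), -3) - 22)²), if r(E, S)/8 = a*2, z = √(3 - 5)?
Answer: -1413/2609 ≈ -0.54159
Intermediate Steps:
z = I*√2 (z = √(-2) = I*√2 ≈ 1.4142*I)
r(E, S) = 64 (r(E, S) = 8*(4*2) = 8*8 = 64)
(-2322 + 909)/(845 + (r(z*(1 - 3), -3) - 22)²) = (-2322 + 909)/(845 + (64 - 22)²) = -1413/(845 + 42²) = -1413/(845 + 1764) = -1413/2609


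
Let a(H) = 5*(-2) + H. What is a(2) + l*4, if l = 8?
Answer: 24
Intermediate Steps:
a(H) = -10 + H
a(2) + l*4 = (-10 + 2) + 8*4 = -8 + 32 = 24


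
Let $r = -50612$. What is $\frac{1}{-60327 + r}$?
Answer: $- \frac{1}{110939} \approx -9.014 \cdot 10^{-6}$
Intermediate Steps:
$\frac{1}{-60327 + r} = \frac{1}{-60327 - 50612} = \frac{1}{-110939} = - \frac{1}{110939}$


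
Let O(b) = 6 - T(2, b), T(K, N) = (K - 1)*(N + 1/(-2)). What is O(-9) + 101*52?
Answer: 10535/2 ≈ 5267.5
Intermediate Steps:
T(K, N) = (-1 + K)*(-½ + N) (T(K, N) = (-1 + K)*(N + 1*(-½)) = (-1 + K)*(N - ½) = (-1 + K)*(-½ + N))
O(b) = 13/2 - b (O(b) = 6 - (½ - b - ½*2 + 2*b) = 6 - (½ - b - 1 + 2*b) = 6 - (-½ + b) = 6 + (½ - b) = 13/2 - b)
O(-9) + 101*52 = (13/2 - 1*(-9)) + 101*52 = (13/2 + 9) + 5252 = 31/2 + 5252 = 10535/2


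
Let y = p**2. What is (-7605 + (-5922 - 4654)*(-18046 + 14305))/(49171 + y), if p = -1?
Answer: 39557211/49172 ≈ 804.47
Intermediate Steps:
y = 1 (y = (-1)**2 = 1)
(-7605 + (-5922 - 4654)*(-18046 + 14305))/(49171 + y) = (-7605 + (-5922 - 4654)*(-18046 + 14305))/(49171 + 1) = (-7605 - 10576*(-3741))/49172 = (-7605 + 39564816)*(1/49172) = 39557211*(1/49172) = 39557211/49172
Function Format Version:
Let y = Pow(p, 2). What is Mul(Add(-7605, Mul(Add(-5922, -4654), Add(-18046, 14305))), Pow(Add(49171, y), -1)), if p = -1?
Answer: Rational(39557211, 49172) ≈ 804.47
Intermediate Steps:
y = 1 (y = Pow(-1, 2) = 1)
Mul(Add(-7605, Mul(Add(-5922, -4654), Add(-18046, 14305))), Pow(Add(49171, y), -1)) = Mul(Add(-7605, Mul(Add(-5922, -4654), Add(-18046, 14305))), Pow(Add(49171, 1), -1)) = Mul(Add(-7605, Mul(-10576, -3741)), Pow(49172, -1)) = Mul(Add(-7605, 39564816), Rational(1, 49172)) = Mul(39557211, Rational(1, 49172)) = Rational(39557211, 49172)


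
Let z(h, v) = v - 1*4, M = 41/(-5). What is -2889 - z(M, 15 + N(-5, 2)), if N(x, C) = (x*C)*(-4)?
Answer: -2940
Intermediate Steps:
M = -41/5 (M = 41*(-⅕) = -41/5 ≈ -8.2000)
N(x, C) = -4*C*x (N(x, C) = (C*x)*(-4) = -4*C*x)
z(h, v) = -4 + v (z(h, v) = v - 4 = -4 + v)
-2889 - z(M, 15 + N(-5, 2)) = -2889 - (-4 + (15 - 4*2*(-5))) = -2889 - (-4 + (15 + 40)) = -2889 - (-4 + 55) = -2889 - 1*51 = -2889 - 51 = -2940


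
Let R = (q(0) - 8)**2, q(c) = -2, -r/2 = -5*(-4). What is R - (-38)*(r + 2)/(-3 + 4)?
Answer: -1344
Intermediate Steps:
r = -40 (r = -(-10)*(-4) = -2*20 = -40)
R = 100 (R = (-2 - 8)**2 = (-10)**2 = 100)
R - (-38)*(r + 2)/(-3 + 4) = 100 - (-38)*(-40 + 2)/(-3 + 4) = 100 - (-38)*(-38/1) = 100 - (-38)*(-38*1) = 100 - (-38)*(-38) = 100 - 1*1444 = 100 - 1444 = -1344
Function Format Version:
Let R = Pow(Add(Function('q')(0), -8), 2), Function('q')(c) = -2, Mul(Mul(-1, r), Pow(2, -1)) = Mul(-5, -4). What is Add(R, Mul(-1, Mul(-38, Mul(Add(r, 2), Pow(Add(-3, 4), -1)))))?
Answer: -1344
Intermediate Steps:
r = -40 (r = Mul(-2, Mul(-5, -4)) = Mul(-2, 20) = -40)
R = 100 (R = Pow(Add(-2, -8), 2) = Pow(-10, 2) = 100)
Add(R, Mul(-1, Mul(-38, Mul(Add(r, 2), Pow(Add(-3, 4), -1))))) = Add(100, Mul(-1, Mul(-38, Mul(Add(-40, 2), Pow(Add(-3, 4), -1))))) = Add(100, Mul(-1, Mul(-38, Mul(-38, Pow(1, -1))))) = Add(100, Mul(-1, Mul(-38, Mul(-38, 1)))) = Add(100, Mul(-1, Mul(-38, -38))) = Add(100, Mul(-1, 1444)) = Add(100, -1444) = -1344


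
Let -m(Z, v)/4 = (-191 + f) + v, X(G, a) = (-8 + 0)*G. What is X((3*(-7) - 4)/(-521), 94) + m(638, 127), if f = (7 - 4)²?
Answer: 114420/521 ≈ 219.62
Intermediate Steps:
f = 9 (f = 3² = 9)
X(G, a) = -8*G
m(Z, v) = 728 - 4*v (m(Z, v) = -4*((-191 + 9) + v) = -4*(-182 + v) = 728 - 4*v)
X((3*(-7) - 4)/(-521), 94) + m(638, 127) = -8*(3*(-7) - 4)/(-521) + (728 - 4*127) = -8*(-21 - 4)*(-1)/521 + (728 - 508) = -(-200)*(-1)/521 + 220 = -8*25/521 + 220 = -200/521 + 220 = 114420/521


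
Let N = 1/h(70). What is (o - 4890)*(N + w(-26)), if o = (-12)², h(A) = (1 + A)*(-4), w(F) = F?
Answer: 17524605/142 ≈ 1.2341e+5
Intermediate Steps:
h(A) = -4 - 4*A
o = 144
N = -1/284 (N = 1/(-4 - 4*70) = 1/(-4 - 280) = 1/(-284) = -1/284 ≈ -0.0035211)
(o - 4890)*(N + w(-26)) = (144 - 4890)*(-1/284 - 26) = -4746*(-7385/284) = 17524605/142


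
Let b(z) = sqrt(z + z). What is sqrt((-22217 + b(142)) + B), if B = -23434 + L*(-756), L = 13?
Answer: sqrt(-55479 + 2*sqrt(71)) ≈ 235.5*I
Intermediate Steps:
b(z) = sqrt(2)*sqrt(z) (b(z) = sqrt(2*z) = sqrt(2)*sqrt(z))
B = -33262 (B = -23434 + 13*(-756) = -23434 - 9828 = -33262)
sqrt((-22217 + b(142)) + B) = sqrt((-22217 + sqrt(2)*sqrt(142)) - 33262) = sqrt((-22217 + 2*sqrt(71)) - 33262) = sqrt(-55479 + 2*sqrt(71))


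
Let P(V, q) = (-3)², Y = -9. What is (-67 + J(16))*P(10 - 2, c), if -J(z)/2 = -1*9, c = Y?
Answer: -441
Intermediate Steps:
c = -9
P(V, q) = 9
J(z) = 18 (J(z) = -(-2)*9 = -2*(-9) = 18)
(-67 + J(16))*P(10 - 2, c) = (-67 + 18)*9 = -49*9 = -441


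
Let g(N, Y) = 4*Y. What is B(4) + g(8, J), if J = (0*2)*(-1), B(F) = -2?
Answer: -2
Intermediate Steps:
J = 0 (J = 0*(-1) = 0)
B(4) + g(8, J) = -2 + 4*0 = -2 + 0 = -2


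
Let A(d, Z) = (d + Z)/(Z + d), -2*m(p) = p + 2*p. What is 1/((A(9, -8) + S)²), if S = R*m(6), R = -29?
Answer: 1/68644 ≈ 1.4568e-5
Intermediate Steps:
m(p) = -3*p/2 (m(p) = -(p + 2*p)/2 = -3*p/2)
A(d, Z) = 1 (A(d, Z) = (Z + d)/(Z + d) = 1)
S = 261 (S = -(-87)*6/2 = -29*(-9) = 261)
1/((A(9, -8) + S)²) = 1/((1 + 261)²) = 1/(262²) = 1/68644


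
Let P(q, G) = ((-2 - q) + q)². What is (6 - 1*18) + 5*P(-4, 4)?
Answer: 8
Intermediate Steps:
P(q, G) = 4 (P(q, G) = (-2)² = 4)
(6 - 1*18) + 5*P(-4, 4) = (6 - 1*18) + 5*4 = (6 - 18) + 20 = -12 + 20 = 8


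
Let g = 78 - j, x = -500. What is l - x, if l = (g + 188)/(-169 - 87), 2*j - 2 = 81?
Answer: 255551/512 ≈ 499.12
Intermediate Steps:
j = 83/2 (j = 1 + (½)*81 = 1 + 81/2 = 83/2 ≈ 41.500)
g = 73/2 (g = 78 - 1*83/2 = 78 - 83/2 = 73/2 ≈ 36.500)
l = -449/512 (l = (73/2 + 188)/(-169 - 87) = (449/2)/(-256) = (449/2)*(-1/256) = -449/512 ≈ -0.87695)
l - x = -449/512 - 1*(-500) = -449/512 + 500 = 255551/512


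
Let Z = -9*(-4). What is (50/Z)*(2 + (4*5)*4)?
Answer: 1025/9 ≈ 113.89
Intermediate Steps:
Z = 36
(50/Z)*(2 + (4*5)*4) = (50/36)*(2 + (4*5)*4) = (50*(1/36))*(2 + 20*4) = 25*(2 + 80)/18 = (25/18)*82 = 1025/9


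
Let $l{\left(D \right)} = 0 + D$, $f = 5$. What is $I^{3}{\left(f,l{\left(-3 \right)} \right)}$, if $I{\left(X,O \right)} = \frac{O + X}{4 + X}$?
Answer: $\frac{8}{729} \approx 0.010974$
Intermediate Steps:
$l{\left(D \right)} = D$
$I{\left(X,O \right)} = \frac{O + X}{4 + X}$
$I^{3}{\left(f,l{\left(-3 \right)} \right)} = \left(\frac{-3 + 5}{4 + 5}\right)^{3} = \left(\frac{1}{9} \cdot 2\right)^{3} = \left(\frac{2}{9}\right)^{3} = \frac{8}{729}$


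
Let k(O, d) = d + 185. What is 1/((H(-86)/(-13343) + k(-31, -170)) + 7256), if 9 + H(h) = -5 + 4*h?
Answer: 13343/97017311 ≈ 0.00013753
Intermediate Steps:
k(O, d) = 185 + d
H(h) = -14 + 4*h (H(h) = -9 + (-5 + 4*h) = -14 + 4*h)
1/((H(-86)/(-13343) + k(-31, -170)) + 7256) = 1/(((-14 + 4*(-86))/(-13343) + (185 - 170)) + 7256) = 1/(((-14 - 344)*(-1/13343) + 15) + 7256) = 1/((-358*(-1/13343) + 15) + 7256) = 1/((358/13343 + 15) + 7256) = 1/(200503/13343 + 7256) = 1/(97017311/13343) = 13343/97017311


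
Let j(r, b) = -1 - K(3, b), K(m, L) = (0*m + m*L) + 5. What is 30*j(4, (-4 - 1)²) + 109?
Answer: -2321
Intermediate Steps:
K(m, L) = 5 + L*m (K(m, L) = (0 + L*m) + 5 = L*m + 5 = 5 + L*m)
j(r, b) = -6 - 3*b (j(r, b) = -1 - (5 + b*3) = -1 - (5 + 3*b) = -1 + (-5 - 3*b) = -6 - 3*b)
30*j(4, (-4 - 1)²) + 109 = 30*(-6 - 3*(-4 - 1)²) + 109 = 30*(-6 - 3*(-5)²) + 109 = 30*(-6 - 3*25) + 109 = 30*(-6 - 75) + 109 = 30*(-81) + 109 = -2430 + 109 = -2321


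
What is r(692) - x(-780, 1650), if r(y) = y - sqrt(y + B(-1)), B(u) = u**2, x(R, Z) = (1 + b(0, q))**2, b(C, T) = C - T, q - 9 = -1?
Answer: 643 - 3*sqrt(77) ≈ 616.67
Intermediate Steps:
q = 8 (q = 9 - 1 = 8)
x(R, Z) = 49 (x(R, Z) = (1 + (0 - 1*8))**2 = (1 + (0 - 8))**2 = (1 - 8)**2 = (-7)**2 = 49)
r(y) = y - sqrt(1 + y) (r(y) = y - sqrt(y + (-1)**2) = y - sqrt(y + 1) = y - sqrt(1 + y))
r(692) - x(-780, 1650) = (692 - sqrt(1 + 692)) - 1*49 = (692 - sqrt(693)) - 49 = (692 - 3*sqrt(77)) - 49 = 643 - 3*sqrt(77)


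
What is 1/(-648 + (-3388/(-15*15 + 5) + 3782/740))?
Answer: -370/232171 ≈ -0.0015937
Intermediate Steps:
1/(-648 + (-3388/(-15*15 + 5) + 3782/740)) = 1/(-648 + (-3388/(-225 + 5) + 3782*(1/740))) = 1/(-648 + (-3388/(-220) + 1891/370)) = 1/(-648 + (-3388*(-1/220) + 1891/370)) = 1/(-648 + (77/5 + 1891/370)) = 1/(-648 + 7589/370) = 1/(-232171/370) = -370/232171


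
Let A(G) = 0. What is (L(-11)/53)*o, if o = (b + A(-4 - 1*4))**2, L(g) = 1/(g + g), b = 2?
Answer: -2/583 ≈ -0.0034305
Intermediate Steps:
L(g) = 1/(2*g)
o = 4 (o = (2 + 0)**2 = 2**2 = 4)
(L(-11)/53)*o = (((1/2)/(-11))/53)*4 = (((1/2)*(-1/11))*(1/53))*4 = -1/22*1/53*4 = -1/1166*4 = -2/583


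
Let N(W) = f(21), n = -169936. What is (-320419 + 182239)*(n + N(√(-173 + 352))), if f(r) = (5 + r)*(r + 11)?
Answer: 23366790720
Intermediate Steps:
f(r) = (5 + r)*(11 + r)
N(W) = 832 (N(W) = 55 + 21² + 16*21 = 55 + 441 + 336 = 832)
(-320419 + 182239)*(n + N(√(-173 + 352))) = (-320419 + 182239)*(-169936 + 832) = -138180*(-169104) = 23366790720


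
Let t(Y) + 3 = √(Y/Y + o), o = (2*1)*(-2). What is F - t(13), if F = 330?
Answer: 333 - I*√3 ≈ 333.0 - 1.732*I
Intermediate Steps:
o = -4 (o = 2*(-2) = -4)
t(Y) = -3 + I*√3 (t(Y) = -3 + √(Y/Y - 4) = -3 + √(1 - 4) = -3 + √(-3) = -3 + I*√3)
F - t(13) = 330 - (-3 + I*√3) = 330 + (3 - I*√3) = 333 - I*√3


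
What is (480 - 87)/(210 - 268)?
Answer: -393/58 ≈ -6.7759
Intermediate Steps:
(480 - 87)/(210 - 268) = 393/(-58) = 393*(-1/58) = -393/58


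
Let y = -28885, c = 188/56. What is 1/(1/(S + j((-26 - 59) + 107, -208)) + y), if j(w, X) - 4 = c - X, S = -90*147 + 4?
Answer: -182149/5261373879 ≈ -3.4620e-5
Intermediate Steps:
c = 47/14 (c = 188*(1/56) = 47/14 ≈ 3.3571)
S = -13226 (S = -13230 + 4 = -13226)
j(w, X) = 103/14 - X (j(w, X) = 4 + (47/14 - X) = 103/14 - X)
1/(1/(S + j((-26 - 59) + 107, -208)) + y) = 1/(1/(-13226 + (103/14 - 1*(-208))) - 28885) = 1/(1/(-13226 + (103/14 + 208)) - 28885) = 1/(1/(-13226 + 3015/14) - 28885) = 1/(1/(-182149/14) - 28885) = 1/(-14/182149 - 28885) = 1/(-5261373879/182149) = -182149/5261373879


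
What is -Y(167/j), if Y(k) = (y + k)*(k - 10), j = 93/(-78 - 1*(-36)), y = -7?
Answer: -6765640/961 ≈ -7040.2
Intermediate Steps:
j = -31/14 (j = 93/(-78 + 36) = 93/(-42) = 93*(-1/42) = -31/14 ≈ -2.2143)
Y(k) = (-10 + k)*(-7 + k) (Y(k) = (-7 + k)*(k - 10) = (-7 + k)*(-10 + k) = (-10 + k)*(-7 + k))
-Y(167/j) = -(70 + (167/(-31/14))**2 - 2839/(-31/14)) = -(70 + (167*(-14/31))**2 - 2839*(-14)/31) = -(70 + (-2338/31)**2 - 17*(-2338/31)) = -(70 + 5466244/961 + 39746/31) = -1*6765640/961 = -6765640/961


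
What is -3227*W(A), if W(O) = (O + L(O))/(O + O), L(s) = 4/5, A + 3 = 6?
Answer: -61313/30 ≈ -2043.8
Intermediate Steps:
A = 3 (A = -3 + 6 = 3)
L(s) = ⅘ (L(s) = 4*(⅕) = ⅘)
W(O) = (⅘ + O)/(2*O) (W(O) = (O + ⅘)/(O + O) = (⅘ + O)/((2*O)) = (⅘ + O)*(1/(2*O)) = (⅘ + O)/(2*O))
-3227*W(A) = -3227*(4 + 5*3)/(10*3) = -3227*(4 + 15)/(10*3) = -3227*19/(10*3) = -3227*19/30 = -61313/30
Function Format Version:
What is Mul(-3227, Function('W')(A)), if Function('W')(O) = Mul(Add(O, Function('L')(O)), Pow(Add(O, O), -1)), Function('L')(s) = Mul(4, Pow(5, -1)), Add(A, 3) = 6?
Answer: Rational(-61313, 30) ≈ -2043.8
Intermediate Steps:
A = 3 (A = Add(-3, 6) = 3)
Function('L')(s) = Rational(4, 5) (Function('L')(s) = Mul(4, Rational(1, 5)) = Rational(4, 5))
Function('W')(O) = Mul(Rational(1, 2), Pow(O, -1), Add(Rational(4, 5), O)) (Function('W')(O) = Mul(Add(O, Rational(4, 5)), Pow(Add(O, O), -1)) = Mul(Add(Rational(4, 5), O), Pow(Mul(2, O), -1)) = Mul(Add(Rational(4, 5), O), Mul(Rational(1, 2), Pow(O, -1))) = Mul(Rational(1, 2), Pow(O, -1), Add(Rational(4, 5), O)))
Mul(-3227, Function('W')(A)) = Mul(-3227, Mul(Rational(1, 10), Pow(3, -1), Add(4, Mul(5, 3)))) = Mul(-3227, Mul(Rational(1, 10), Rational(1, 3), Add(4, 15))) = Mul(-3227, Mul(Rational(1, 10), Rational(1, 3), 19)) = Mul(-3227, Rational(19, 30)) = Rational(-61313, 30)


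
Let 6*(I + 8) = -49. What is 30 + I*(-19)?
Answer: 2023/6 ≈ 337.17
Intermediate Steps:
I = -97/6 (I = -8 + (⅙)*(-49) = -8 - 49/6 = -97/6 ≈ -16.167)
30 + I*(-19) = 30 - 97/6*(-19) = 30 + 1843/6 = 2023/6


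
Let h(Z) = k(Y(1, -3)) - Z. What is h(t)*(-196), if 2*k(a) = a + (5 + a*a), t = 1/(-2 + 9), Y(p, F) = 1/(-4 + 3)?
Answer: -462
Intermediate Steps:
Y(p, F) = -1 (Y(p, F) = 1/(-1) = -1)
t = ⅐ (t = 1/7 = ⅐ ≈ 0.14286)
k(a) = 5/2 + a/2 + a²/2 (k(a) = (a + (5 + a*a))/2 = (a + (5 + a²))/2 = (5 + a + a²)/2 = 5/2 + a/2 + a²/2)
h(Z) = 5/2 - Z (h(Z) = (5/2 + (½)*(-1) + (½)*(-1)²) - Z = (5/2 - ½ + (½)*1) - Z = (5/2 - ½ + ½) - Z = 5/2 - Z)
h(t)*(-196) = (5/2 - 1*⅐)*(-196) = (5/2 - ⅐)*(-196) = (33/14)*(-196) = -462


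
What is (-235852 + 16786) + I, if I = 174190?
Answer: -44876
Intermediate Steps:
(-235852 + 16786) + I = (-235852 + 16786) + 174190 = -219066 + 174190 = -44876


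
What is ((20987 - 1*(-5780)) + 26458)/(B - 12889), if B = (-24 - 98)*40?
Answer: -53225/17769 ≈ -2.9954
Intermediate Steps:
B = -4880 (B = -122*40 = -4880)
((20987 - 1*(-5780)) + 26458)/(B - 12889) = ((20987 - 1*(-5780)) + 26458)/(-4880 - 12889) = ((20987 + 5780) + 26458)/(-17769) = (26767 + 26458)*(-1/17769) = 53225*(-1/17769) = -53225/17769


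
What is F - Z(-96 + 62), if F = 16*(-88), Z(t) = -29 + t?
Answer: -1345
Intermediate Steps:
F = -1408
F - Z(-96 + 62) = -1408 - (-29 + (-96 + 62)) = -1408 - (-29 - 34) = -1408 - 1*(-63) = -1408 + 63 = -1345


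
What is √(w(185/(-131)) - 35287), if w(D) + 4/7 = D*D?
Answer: I*√29671253626/917 ≈ 187.84*I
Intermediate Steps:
w(D) = -4/7 + D² (w(D) = -4/7 + D*D = -4/7 + D²)
√(w(185/(-131)) - 35287) = √((-4/7 + (185/(-131))²) - 35287) = √((-4/7 + (185*(-1/131))²) - 35287) = √((-4/7 + (-185/131)²) - 35287) = √((-4/7 + 34225/17161) - 35287) = √(170931/120127 - 35287) = √(-4238750518/120127) = I*√29671253626/917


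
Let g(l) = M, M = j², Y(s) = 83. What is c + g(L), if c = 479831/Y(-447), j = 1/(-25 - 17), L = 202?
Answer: 846421967/146412 ≈ 5781.1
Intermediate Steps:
j = -1/42 (j = 1/(-42) = -1/42 ≈ -0.023810)
c = 479831/83 ≈ 5781.1
M = 1/1764 (M = (-1/42)² = 1/1764 ≈ 0.00056689)
g(l) = 1/1764
c + g(L) = 479831/83 + 1/1764 = 846421967/146412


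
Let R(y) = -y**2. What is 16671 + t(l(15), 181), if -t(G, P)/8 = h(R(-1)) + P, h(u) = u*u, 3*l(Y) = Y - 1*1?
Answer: 15215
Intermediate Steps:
l(Y) = -1/3 + Y/3 (l(Y) = (Y - 1*1)/3 = (Y - 1)/3 = (-1 + Y)/3 = -1/3 + Y/3)
h(u) = u**2
t(G, P) = -8 - 8*P (t(G, P) = -8*((-1*(-1)**2)**2 + P) = -8*((-1*1)**2 + P) = -8*((-1)**2 + P) = -8*(1 + P) = -8 - 8*P)
16671 + t(l(15), 181) = 16671 + (-8 - 8*181) = 16671 + (-8 - 1448) = 16671 - 1456 = 15215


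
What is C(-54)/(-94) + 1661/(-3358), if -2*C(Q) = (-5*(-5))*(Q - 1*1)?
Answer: -2464759/315652 ≈ -7.8085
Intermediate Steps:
C(Q) = 25/2 - 25*Q/2 (C(Q) = -(-5*(-5))*(Q - 1*1)/2 = -25*(Q - 1)/2 = -25*(-1 + Q)/2 = -(-25 + 25*Q)/2 = 25/2 - 25*Q/2)
C(-54)/(-94) + 1661/(-3358) = (25/2 - 25/2*(-54))/(-94) + 1661/(-3358) = (25/2 + 675)*(-1/94) + 1661*(-1/3358) = (1375/2)*(-1/94) - 1661/3358 = -1375/188 - 1661/3358 = -2464759/315652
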